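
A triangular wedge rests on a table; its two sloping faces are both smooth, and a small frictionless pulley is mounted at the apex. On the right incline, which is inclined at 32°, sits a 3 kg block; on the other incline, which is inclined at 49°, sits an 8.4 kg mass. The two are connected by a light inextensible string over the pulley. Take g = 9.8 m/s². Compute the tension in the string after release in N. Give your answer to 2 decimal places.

Resolve each weight along its own incline: the 3 kg mass has component 3 × 9.8 × sin 32° = 15.580 N down its slope, and the 8.4 kg mass has 8.4 × 9.8 × sin 49° = 62.128 N down its slope.
The 8.4 kg side's 62.128 N exceeds the other side's 15.580 N, so that mass slides down and the 3 kg mass slides up. Taking that direction as positive, Newton's second law for the whole system gives 62.128 − 15.580 = (3 + 8.4) a, so a = 46.548 / 11.4 = 4.0832 m/s².
For the 3 kg mass (up-slope positive): T − 15.580 = 3 × 4.0832, so T = 27.830 N.

27.83 N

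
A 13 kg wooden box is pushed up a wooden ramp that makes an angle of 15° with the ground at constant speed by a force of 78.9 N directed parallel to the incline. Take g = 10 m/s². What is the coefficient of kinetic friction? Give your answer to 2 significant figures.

0.36

At constant speed ΣF = 0 along the incline. The applied 78.9 N acts up the slope; the weight component mg sin 15° = 33.646 N and kinetic friction μN both act down the slope.
So 78.9 = 33.646 + μ × 125.570, giving μ = (78.9 − 33.646) / 125.570 = 0.3604.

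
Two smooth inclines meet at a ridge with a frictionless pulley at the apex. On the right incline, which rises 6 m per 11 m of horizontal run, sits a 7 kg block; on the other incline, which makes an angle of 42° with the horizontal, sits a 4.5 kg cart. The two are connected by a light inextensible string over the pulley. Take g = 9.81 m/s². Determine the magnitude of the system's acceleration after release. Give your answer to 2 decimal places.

Resolve each weight along its own incline: the 7 kg mass has component 7 × 9.81 × sin 28.61° = 32.883 N down its slope, and the 4.5 kg mass has 4.5 × 9.81 × sin 42° = 29.539 N down its slope.
The 7 kg side's 32.883 N exceeds the other side's 29.539 N, so that mass slides down and the 4.5 kg mass slides up. Taking that direction as positive, Newton's second law for the whole system gives 32.883 − 29.539 = (7 + 4.5) a, so a = 3.344 / 11.5 = 0.2908 m/s².

0.29 m/s²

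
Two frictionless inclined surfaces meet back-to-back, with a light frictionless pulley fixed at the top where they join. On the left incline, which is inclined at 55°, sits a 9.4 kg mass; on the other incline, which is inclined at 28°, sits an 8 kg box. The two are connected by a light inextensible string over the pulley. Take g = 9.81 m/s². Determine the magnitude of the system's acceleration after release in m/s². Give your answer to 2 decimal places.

2.22 m/s²

Resolve each weight along its own incline: the 9.4 kg mass has component 9.4 × 9.81 × sin 55° = 75.537 N down its slope, and the 8 kg mass has 8 × 9.81 × sin 28° = 36.844 N down its slope.
The 9.4 kg side's 75.537 N exceeds the other side's 36.844 N, so that mass slides down and the 8 kg mass slides up. Taking that direction as positive, Newton's second law for the whole system gives 75.537 − 36.844 = (9.4 + 8) a, so a = 38.693 / 17.4 = 2.2237 m/s².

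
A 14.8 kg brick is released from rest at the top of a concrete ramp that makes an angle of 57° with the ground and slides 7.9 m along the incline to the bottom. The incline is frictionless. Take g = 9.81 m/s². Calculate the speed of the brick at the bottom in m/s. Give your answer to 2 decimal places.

The weight component along the incline is mg sin 57° = 121.765 N and the normal force is N = mg cos 57° = 79.075 N.
With no friction, a = g sin 57° = 8.2274 m/s².
Starting from rest over a distance of 7.9 m, v² = 2aL = 2 × 8.2274 × 7.9 = 129.9929, so v = 11.4014 m/s.

11.40 m/s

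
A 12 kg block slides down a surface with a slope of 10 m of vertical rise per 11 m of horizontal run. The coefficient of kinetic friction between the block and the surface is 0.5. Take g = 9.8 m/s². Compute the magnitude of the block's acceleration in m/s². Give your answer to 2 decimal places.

2.97 m/s²

Resolving the weight along the incline: the component pulling the block down the slope is mg sin 42.27° = 12 × 9.8 × 0.6727 = 79.110 N, and the normal force is N = mg cos 42.27° = 12 × 9.8 × 0.7399 = 87.012 N.
Kinetic friction acts up the slope with magnitude f = μN = 0.5 × 87.012 = 43.506 N.
Net force along the incline is 79.110 − 43.506 = 35.604 N, so a = 35.604 / 12 = 2.9670 m/s².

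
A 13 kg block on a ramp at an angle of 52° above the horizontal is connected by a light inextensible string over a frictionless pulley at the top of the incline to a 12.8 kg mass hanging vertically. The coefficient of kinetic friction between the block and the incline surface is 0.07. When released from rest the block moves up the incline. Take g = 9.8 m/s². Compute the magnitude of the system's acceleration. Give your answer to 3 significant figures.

For the block on the incline: the weight component along the slope is m₁g sin 52° = 13 × 9.8 × 0.7880 = 100.391 N and the normal force is N = m₁g cos 52° = 78.435 N.
Kinetic friction opposes the block's motion up the incline: f = μN = 0.07 × 78.435 = 5.490 N acting down the slope.
Newton's second law for the block (up-slope positive): T − 100.391 − 5.490 = 13 a. For the hanging mass (downward positive): 12.8 × 9.8 − T = 12.8 a.
Adding the two equations eliminates T: 19.559 = 25.8 a, so a = 0.7581 m/s².

0.758 m/s²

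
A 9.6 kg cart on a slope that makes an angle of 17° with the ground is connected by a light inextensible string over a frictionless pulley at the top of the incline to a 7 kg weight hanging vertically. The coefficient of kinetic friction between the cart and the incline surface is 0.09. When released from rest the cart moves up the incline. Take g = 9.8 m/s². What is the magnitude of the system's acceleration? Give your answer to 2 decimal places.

1.99 m/s²

For the cart on the incline: the weight component along the slope is m₁g sin 17° = 9.6 × 9.8 × 0.2924 = 27.509 N and the normal force is N = m₁g cos 17° = 89.969 N.
Kinetic friction opposes the cart's motion up the incline: f = μN = 0.09 × 89.969 = 8.097 N acting down the slope.
Newton's second law for the cart (up-slope positive): T − 27.509 − 8.097 = 9.6 a. For the hanging weight (downward positive): 7 × 9.8 − T = 7 a.
Adding the two equations eliminates T: 32.994 = 16.6 a, so a = 1.9876 m/s².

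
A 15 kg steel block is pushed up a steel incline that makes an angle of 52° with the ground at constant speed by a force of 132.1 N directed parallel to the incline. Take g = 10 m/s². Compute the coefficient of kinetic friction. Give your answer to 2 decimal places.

At constant speed ΣF = 0 along the incline. The applied 132.1 N acts up the slope; the weight component mg sin 52° = 118.202 N and kinetic friction μN both act down the slope.
So 132.1 = 118.202 + μ × 92.349, giving μ = (132.1 − 118.202) / 92.349 = 0.1505.

0.15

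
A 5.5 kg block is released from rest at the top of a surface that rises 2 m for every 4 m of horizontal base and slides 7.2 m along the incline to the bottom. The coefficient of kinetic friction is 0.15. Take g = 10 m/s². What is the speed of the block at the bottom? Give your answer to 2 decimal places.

The weight component along the incline is mg sin 26.57° = 24.597 N and the normal force is N = mg cos 26.57° = 49.193 N.
Friction up the slope is f = μN = 0.15 × 49.193 = 7.379 N, so the net downslope force is 24.597 − 7.379 = 17.218 N and a = 17.218 / 5.5 = 3.1305 m/s².
Starting from rest over a distance of 7.2 m, v² = 2aL = 2 × 3.1305 × 7.2 = 45.0792, so v = 6.7141 m/s.

6.71 m/s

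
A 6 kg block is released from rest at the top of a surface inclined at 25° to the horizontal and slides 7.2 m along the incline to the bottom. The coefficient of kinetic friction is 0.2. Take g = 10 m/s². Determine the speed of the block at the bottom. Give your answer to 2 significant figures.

The weight component along the incline is mg sin 25° = 25.357 N and the normal force is N = mg cos 25° = 54.378 N.
Friction up the slope is f = μN = 0.2 × 54.378 = 10.876 N, so the net downslope force is 25.357 − 10.876 = 14.481 N and a = 14.481 / 6 = 2.4135 m/s².
Starting from rest over a distance of 7.2 m, v² = 2aL = 2 × 2.4135 × 7.2 = 34.7544, so v = 5.8953 m/s.

5.9 m/s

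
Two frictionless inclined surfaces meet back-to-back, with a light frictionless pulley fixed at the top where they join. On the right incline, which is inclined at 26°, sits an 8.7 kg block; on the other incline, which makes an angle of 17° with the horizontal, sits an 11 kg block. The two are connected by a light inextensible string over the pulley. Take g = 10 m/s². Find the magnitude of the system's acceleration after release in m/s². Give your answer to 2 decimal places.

Resolve each weight along its own incline: the 8.7 kg mass has component 8.7 × 10 × sin 26° = 38.138 N down its slope, and the 11 kg mass has 11 × 10 × sin 17° = 32.161 N down its slope.
The 8.7 kg side's 38.138 N exceeds the other side's 32.161 N, so that mass slides down and the 11 kg mass slides up. Taking that direction as positive, Newton's second law for the whole system gives 38.138 − 32.161 = (8.7 + 11) a, so a = 5.977 / 19.7 = 0.3034 m/s².

0.30 m/s²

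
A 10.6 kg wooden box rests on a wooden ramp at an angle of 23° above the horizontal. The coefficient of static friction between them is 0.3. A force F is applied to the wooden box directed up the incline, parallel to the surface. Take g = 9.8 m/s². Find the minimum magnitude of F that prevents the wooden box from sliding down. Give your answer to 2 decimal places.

11.90 N

The normal force is N = mg cos 23° = 95.622 N. With F at its minimum the wooden box is on the verge of sliding down, so static friction is at its maximum μ_s N = 0.3 × 95.622 = 28.687 N and acts up the slope.
Equilibrium along the incline: F + μ_s N = mg sin 23°, so F = 40.589 − 28.687 = 11.902 N.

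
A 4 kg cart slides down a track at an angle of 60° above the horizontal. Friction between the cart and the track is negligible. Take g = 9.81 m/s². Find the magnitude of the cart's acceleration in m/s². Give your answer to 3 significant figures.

8.50 m/s²

Resolving the weight along the incline: the component pulling the cart down the slope is mg sin 60° = 4 × 9.81 × 0.8660 = 33.982 N, and the normal force is N = mg cos 60° = 4 × 9.81 × 0.5000 = 19.620 N.
With no friction the net force along the incline is 33.982 N, so a = g sin 60° = 33.982 / 4 = 8.4955 m/s².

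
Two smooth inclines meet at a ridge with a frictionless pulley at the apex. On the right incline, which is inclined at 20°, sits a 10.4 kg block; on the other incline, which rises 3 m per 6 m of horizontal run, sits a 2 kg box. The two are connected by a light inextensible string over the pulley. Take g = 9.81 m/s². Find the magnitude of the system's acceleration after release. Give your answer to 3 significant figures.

Resolve each weight along its own incline: the 10.4 kg mass has component 10.4 × 9.81 × sin 20° = 34.894 N down its slope, and the 2 kg mass has 2 × 9.81 × sin 26.57° = 8.774 N down its slope.
The 10.4 kg side's 34.894 N exceeds the other side's 8.774 N, so that mass slides down and the 2 kg mass slides up. Taking that direction as positive, Newton's second law for the whole system gives 34.894 − 8.774 = (10.4 + 2) a, so a = 26.120 / 12.4 = 2.1065 m/s².

2.11 m/s²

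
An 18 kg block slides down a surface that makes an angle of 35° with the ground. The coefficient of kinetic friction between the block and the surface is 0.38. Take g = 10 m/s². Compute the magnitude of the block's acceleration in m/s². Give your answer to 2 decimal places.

2.62 m/s²

Resolving the weight along the incline: the component pulling the block down the slope is mg sin 35° = 18 × 10 × 0.5736 = 103.248 N, and the normal force is N = mg cos 35° = 18 × 10 × 0.8192 = 147.456 N.
Kinetic friction acts up the slope with magnitude f = μN = 0.38 × 147.456 = 56.033 N.
Net force along the incline is 103.248 − 56.033 = 47.215 N, so a = 47.215 / 18 = 2.6231 m/s².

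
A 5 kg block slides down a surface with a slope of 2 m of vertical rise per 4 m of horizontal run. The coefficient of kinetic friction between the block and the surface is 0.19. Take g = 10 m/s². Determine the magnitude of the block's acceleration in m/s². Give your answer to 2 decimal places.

2.77 m/s²

Resolving the weight along the incline: the component pulling the block down the slope is mg sin 26.57° = 5 × 10 × 0.4472 = 22.360 N, and the normal force is N = mg cos 26.57° = 5 × 10 × 0.8944 = 44.720 N.
Kinetic friction acts up the slope with magnitude f = μN = 0.19 × 44.720 = 8.497 N.
Net force along the incline is 22.360 − 8.497 = 13.863 N, so a = 13.863 / 5 = 2.7726 m/s².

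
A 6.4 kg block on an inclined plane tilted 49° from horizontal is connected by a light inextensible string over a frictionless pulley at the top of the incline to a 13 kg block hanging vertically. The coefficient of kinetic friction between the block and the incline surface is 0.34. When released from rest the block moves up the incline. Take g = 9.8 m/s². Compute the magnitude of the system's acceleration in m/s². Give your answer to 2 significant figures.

3.4 m/s²

For the block on the incline: the weight component along the slope is m₁g sin 49° = 6.4 × 9.8 × 0.7547 = 47.335 N and the normal force is N = m₁g cos 49° = 41.148 N.
Kinetic friction opposes the block's motion up the incline: f = μN = 0.34 × 41.148 = 13.990 N acting down the slope.
Newton's second law for the block (up-slope positive): T − 47.335 − 13.990 = 6.4 a. For the hanging block (downward positive): 13 × 9.8 − T = 13 a.
Adding the two equations eliminates T: 66.075 = 19.4 a, so a = 3.4059 m/s².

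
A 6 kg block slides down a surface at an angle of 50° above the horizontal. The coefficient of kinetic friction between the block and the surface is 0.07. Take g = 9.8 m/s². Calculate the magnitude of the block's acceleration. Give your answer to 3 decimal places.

Resolving the weight along the incline: the component pulling the block down the slope is mg sin 50° = 6 × 9.8 × 0.7660 = 45.041 N, and the normal force is N = mg cos 50° = 6 × 9.8 × 0.6428 = 37.797 N.
Kinetic friction acts up the slope with magnitude f = μN = 0.07 × 37.797 = 2.646 N.
Net force along the incline is 45.041 − 2.646 = 42.395 N, so a = 42.395 / 6 = 7.0658 m/s².

7.066 m/s²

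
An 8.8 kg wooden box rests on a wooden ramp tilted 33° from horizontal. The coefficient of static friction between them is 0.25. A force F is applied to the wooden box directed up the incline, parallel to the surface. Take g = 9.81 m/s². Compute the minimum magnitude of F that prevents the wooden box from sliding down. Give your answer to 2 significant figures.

29 N

The normal force is N = mg cos 33° = 72.401 N. With F at its minimum the wooden box is on the verge of sliding down, so static friction is at its maximum μ_s N = 0.25 × 72.401 = 18.100 N and acts up the slope.
Equilibrium along the incline: F + μ_s N = mg sin 33°, so F = 47.018 − 18.100 = 28.918 N.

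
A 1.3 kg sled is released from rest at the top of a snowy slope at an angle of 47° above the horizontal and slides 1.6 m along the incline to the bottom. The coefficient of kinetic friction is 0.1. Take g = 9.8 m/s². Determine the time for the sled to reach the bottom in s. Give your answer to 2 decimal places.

The weight component along the incline is mg sin 47° = 9.317 N and the normal force is N = mg cos 47° = 8.689 N.
Friction up the slope is f = μN = 0.1 × 8.689 = 0.869 N, so the net downslope force is 9.317 − 0.869 = 8.448 N and a = 8.448 / 1.3 = 6.4985 m/s².
Starting from rest, L = ½at², so t = √(2L/a) = √(2 × 1.6 / 6.4985) = 0.7017 s.

0.70 s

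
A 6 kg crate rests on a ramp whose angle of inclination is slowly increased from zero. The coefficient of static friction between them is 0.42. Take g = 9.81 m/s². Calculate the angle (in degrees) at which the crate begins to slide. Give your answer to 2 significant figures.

At the threshold of sliding, static friction is at its maximum μ_s N and exactly balances the weight component along the incline: mg sin θ = μ_s mg cos θ.
Hence tan θ = μ_s = 0.42, so θ = arctan(0.42) = 22.7824°.

23°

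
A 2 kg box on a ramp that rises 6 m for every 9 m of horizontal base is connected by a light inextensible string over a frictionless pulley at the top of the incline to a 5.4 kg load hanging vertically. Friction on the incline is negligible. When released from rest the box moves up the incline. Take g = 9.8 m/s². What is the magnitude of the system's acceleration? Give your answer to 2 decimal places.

For the box on the incline: the weight component along the slope is m₁g sin 33.69° = 2 × 9.8 × 0.5547 = 10.872 N and the normal force is N = m₁g cos 33.69° = 16.308 N.
Newton's second law for the box (up-slope positive): T − 10.872 = 2 a. For the hanging load (downward positive): 5.4 × 9.8 − T = 5.4 a.
Adding the two equations eliminates T: 42.048 = 7.4 a, so a = 5.6822 m/s².

5.68 m/s²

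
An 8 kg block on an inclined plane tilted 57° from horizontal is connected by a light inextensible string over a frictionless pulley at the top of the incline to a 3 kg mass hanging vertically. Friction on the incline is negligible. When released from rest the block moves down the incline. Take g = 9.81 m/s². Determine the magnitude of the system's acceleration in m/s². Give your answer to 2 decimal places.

3.31 m/s²

For the block on the incline: the weight component along the slope is m₁g sin 57° = 8 × 9.81 × 0.8387 = 65.821 N and the normal force is N = m₁g cos 57° = 42.743 N.
Newton's second law for the block (down-slope positive): 65.821 − T = 8 a. For the hanging mass (upward positive): T − 3 × 9.81 = 3 a.
Adding the two equations eliminates T: 36.391 = 11 a, so a = 3.3083 m/s².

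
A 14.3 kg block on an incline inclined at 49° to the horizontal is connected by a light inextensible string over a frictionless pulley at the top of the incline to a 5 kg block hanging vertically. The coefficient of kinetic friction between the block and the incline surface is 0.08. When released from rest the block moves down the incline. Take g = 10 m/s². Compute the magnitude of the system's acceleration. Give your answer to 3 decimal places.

For the block on the incline: the weight component along the slope is m₁g sin 49° = 14.3 × 10 × 0.7547 = 107.922 N and the normal force is N = m₁g cos 49° = 93.816 N.
Kinetic friction opposes the block's motion down the incline: f = μN = 0.08 × 93.816 = 7.505 N acting up the slope.
Newton's second law for the block (down-slope positive): 107.922 − 7.505 − T = 14.3 a. For the hanging block (upward positive): T − 5 × 10 = 5 a.
Adding the two equations eliminates T: 50.417 = 19.3 a, so a = 2.6123 m/s².

2.612 m/s²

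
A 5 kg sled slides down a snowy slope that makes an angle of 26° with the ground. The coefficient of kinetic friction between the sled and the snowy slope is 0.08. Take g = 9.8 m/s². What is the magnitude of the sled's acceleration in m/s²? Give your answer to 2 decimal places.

Resolving the weight along the incline: the component pulling the sled down the slope is mg sin 26° = 5 × 9.8 × 0.4384 = 21.482 N, and the normal force is N = mg cos 26° = 5 × 9.8 × 0.8988 = 44.041 N.
Kinetic friction acts up the slope with magnitude f = μN = 0.08 × 44.041 = 3.523 N.
Net force along the incline is 21.482 − 3.523 = 17.959 N, so a = 17.959 / 5 = 3.5918 m/s².

3.59 m/s²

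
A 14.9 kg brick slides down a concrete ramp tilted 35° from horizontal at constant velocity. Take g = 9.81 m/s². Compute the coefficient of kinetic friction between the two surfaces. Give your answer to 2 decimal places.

0.70

At constant velocity the net force along the incline is zero: mg sin 35° = μ mg cos 35°.
So μ = tan 35° = 0.5736 / 0.8192 = 0.7002.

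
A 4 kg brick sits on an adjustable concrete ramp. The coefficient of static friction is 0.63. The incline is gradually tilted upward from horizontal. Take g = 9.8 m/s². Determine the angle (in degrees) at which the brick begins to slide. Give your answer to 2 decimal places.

32.21°

At the threshold of sliding, static friction is at its maximum μ_s N and exactly balances the weight component along the incline: mg sin θ = μ_s mg cos θ.
Hence tan θ = μ_s = 0.63, so θ = arctan(0.63) = 32.2109°.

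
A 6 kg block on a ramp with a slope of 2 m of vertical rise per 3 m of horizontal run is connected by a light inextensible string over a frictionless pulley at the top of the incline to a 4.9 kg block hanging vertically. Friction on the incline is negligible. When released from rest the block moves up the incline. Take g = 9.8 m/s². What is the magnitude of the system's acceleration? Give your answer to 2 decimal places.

1.41 m/s²

For the block on the incline: the weight component along the slope is m₁g sin 33.69° = 6 × 9.8 × 0.5547 = 32.616 N and the normal force is N = m₁g cos 33.69° = 48.925 N.
Newton's second law for the block (up-slope positive): T − 32.616 = 6 a. For the hanging block (downward positive): 4.9 × 9.8 − T = 4.9 a.
Adding the two equations eliminates T: 15.404 = 10.9 a, so a = 1.4132 m/s².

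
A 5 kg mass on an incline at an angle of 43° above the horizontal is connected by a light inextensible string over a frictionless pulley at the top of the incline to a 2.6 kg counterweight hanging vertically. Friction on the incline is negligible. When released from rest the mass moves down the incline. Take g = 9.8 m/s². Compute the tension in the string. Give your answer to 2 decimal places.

28.20 N

For the mass on the incline: the weight component along the slope is m₁g sin 43° = 5 × 9.8 × 0.6820 = 33.418 N and the normal force is N = m₁g cos 43° = 35.836 N.
Newton's second law for the mass (down-slope positive): 33.418 − T = 5 a. For the hanging counterweight (upward positive): T − 2.6 × 9.8 = 2.6 a.
Adding the two equations eliminates T: 7.938 = 7.6 a, so a = 1.0445 m/s².
Then from the hanging counterweight's equation, T = 2.6 × (9.8 + 1.0445) = 28.196 N.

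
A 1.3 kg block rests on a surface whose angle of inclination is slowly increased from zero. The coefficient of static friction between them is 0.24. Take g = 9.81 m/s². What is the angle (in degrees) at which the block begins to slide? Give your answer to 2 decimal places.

At the threshold of sliding, static friction is at its maximum μ_s N and exactly balances the weight component along the incline: mg sin θ = μ_s mg cos θ.
Hence tan θ = μ_s = 0.24, so θ = arctan(0.24) = 13.4957°.

13.50°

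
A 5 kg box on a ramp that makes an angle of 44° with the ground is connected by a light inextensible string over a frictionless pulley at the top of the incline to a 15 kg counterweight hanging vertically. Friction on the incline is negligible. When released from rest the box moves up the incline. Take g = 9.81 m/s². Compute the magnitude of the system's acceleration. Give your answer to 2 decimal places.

5.65 m/s²

For the box on the incline: the weight component along the slope is m₁g sin 44° = 5 × 9.81 × 0.6947 = 34.075 N and the normal force is N = m₁g cos 44° = 35.284 N.
Newton's second law for the box (up-slope positive): T − 34.075 = 5 a. For the hanging counterweight (downward positive): 15 × 9.81 − T = 15 a.
Adding the two equations eliminates T: 113.075 = 20 a, so a = 5.6538 m/s².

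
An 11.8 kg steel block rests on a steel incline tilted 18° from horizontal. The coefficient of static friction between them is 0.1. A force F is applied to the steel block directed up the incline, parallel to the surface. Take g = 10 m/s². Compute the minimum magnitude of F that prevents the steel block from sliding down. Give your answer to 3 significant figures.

25.2 N

The normal force is N = mg cos 18° = 112.225 N. With F at its minimum the steel block is on the verge of sliding down, so static friction is at its maximum μ_s N = 0.1 × 112.225 = 11.223 N and acts up the slope.
Equilibrium along the incline: F + μ_s N = mg sin 18°, so F = 36.464 − 11.223 = 25.241 N.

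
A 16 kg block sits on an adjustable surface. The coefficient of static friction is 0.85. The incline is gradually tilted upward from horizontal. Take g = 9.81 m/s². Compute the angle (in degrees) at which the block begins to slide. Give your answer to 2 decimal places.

40.36°

At the threshold of sliding, static friction is at its maximum μ_s N and exactly balances the weight component along the incline: mg sin θ = μ_s mg cos θ.
Hence tan θ = μ_s = 0.85, so θ = arctan(0.85) = 40.3645°.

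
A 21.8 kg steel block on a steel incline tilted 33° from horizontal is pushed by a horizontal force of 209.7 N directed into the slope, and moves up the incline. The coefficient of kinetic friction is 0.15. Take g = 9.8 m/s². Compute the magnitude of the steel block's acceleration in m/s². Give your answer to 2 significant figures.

The horizontal push has components F cos 33° = 209.7 × 0.8387 = 175.875 N up the incline and F sin 33° = 209.7 × 0.5446 = 114.203 N pressing into the surface.
The normal force is therefore N = mg cos 33° + F sin 33° = 179.180 + 114.203 = 293.383 N, and kinetic friction down the slope is μN = 0.15 × 293.383 = 44.007 N.
Along the incline: F cos 33° − mg sin 33° − μN = ma, so 175.875 − 116.348 − 44.007 = 21.8 a, giving a = 0.7119 m/s².

0.71 m/s²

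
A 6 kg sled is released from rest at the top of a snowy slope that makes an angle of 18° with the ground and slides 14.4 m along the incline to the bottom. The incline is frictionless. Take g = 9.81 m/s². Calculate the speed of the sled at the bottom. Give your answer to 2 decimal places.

The weight component along the incline is mg sin 18° = 18.189 N and the normal force is N = mg cos 18° = 55.979 N.
With no friction, a = g sin 18° = 3.0315 m/s².
Starting from rest over a distance of 14.4 m, v² = 2aL = 2 × 3.0315 × 14.4 = 87.3072, so v = 9.3438 m/s.

9.34 m/s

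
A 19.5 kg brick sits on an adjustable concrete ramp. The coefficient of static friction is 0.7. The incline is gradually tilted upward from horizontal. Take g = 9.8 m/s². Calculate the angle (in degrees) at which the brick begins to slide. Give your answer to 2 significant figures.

35°

At the threshold of sliding, static friction is at its maximum μ_s N and exactly balances the weight component along the incline: mg sin θ = μ_s mg cos θ.
Hence tan θ = μ_s = 0.7, so θ = arctan(0.7) = 34.9920°.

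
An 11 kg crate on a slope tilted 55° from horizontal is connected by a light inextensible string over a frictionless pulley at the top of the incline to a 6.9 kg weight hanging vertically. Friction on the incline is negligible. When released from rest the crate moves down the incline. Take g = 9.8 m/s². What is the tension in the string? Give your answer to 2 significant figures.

For the crate on the incline: the weight component along the slope is m₁g sin 55° = 11 × 9.8 × 0.8192 = 88.310 N and the normal force is N = m₁g cos 55° = 61.832 N.
Newton's second law for the crate (down-slope positive): 88.310 − T = 11 a. For the hanging weight (upward positive): T − 6.9 × 9.8 = 6.9 a.
Adding the two equations eliminates T: 20.690 = 17.9 a, so a = 1.1559 m/s².
Then from the hanging weight's equation, T = 6.9 × (9.8 + 1.1559) = 75.596 N.

76 N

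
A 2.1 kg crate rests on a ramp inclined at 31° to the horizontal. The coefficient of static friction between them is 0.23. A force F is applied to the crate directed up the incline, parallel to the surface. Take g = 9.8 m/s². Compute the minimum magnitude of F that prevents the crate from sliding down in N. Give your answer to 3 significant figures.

The normal force is N = mg cos 31° = 17.641 N. With F at its minimum the crate is on the verge of sliding down, so static friction is at its maximum μ_s N = 0.23 × 17.641 = 4.057 N and acts up the slope.
Equilibrium along the incline: F + μ_s N = mg sin 31°, so F = 10.599 − 4.057 = 6.542 N.

6.54 N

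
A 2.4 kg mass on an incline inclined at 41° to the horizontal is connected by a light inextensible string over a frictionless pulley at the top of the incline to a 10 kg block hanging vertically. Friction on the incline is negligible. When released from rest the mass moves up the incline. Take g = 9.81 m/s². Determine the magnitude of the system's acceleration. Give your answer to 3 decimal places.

For the mass on the incline: the weight component along the slope is m₁g sin 41° = 2.4 × 9.81 × 0.6561 = 15.447 N and the normal force is N = m₁g cos 41° = 17.769 N.
Newton's second law for the mass (up-slope positive): T − 15.447 = 2.4 a. For the hanging block (downward positive): 10 × 9.81 − T = 10 a.
Adding the two equations eliminates T: 82.653 = 12.4 a, so a = 6.6656 m/s².

6.666 m/s²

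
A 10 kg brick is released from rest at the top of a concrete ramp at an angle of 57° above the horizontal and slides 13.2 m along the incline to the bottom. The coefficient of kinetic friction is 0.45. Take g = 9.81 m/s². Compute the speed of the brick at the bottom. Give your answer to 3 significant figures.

12.4 m/s

The weight component along the incline is mg sin 57° = 82.274 N and the normal force is N = mg cos 57° = 53.429 N.
Friction up the slope is f = μN = 0.45 × 53.429 = 24.043 N, so the net downslope force is 82.274 − 24.043 = 58.231 N and a = 58.231 / 10 = 5.8231 m/s².
Starting from rest over a distance of 13.2 m, v² = 2aL = 2 × 5.8231 × 13.2 = 153.7298, so v = 12.3988 m/s.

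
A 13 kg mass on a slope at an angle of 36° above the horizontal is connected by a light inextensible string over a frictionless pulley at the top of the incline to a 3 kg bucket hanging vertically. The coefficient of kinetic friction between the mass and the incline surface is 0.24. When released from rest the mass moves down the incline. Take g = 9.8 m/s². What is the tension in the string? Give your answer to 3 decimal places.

33.290 N

For the mass on the incline: the weight component along the slope is m₁g sin 36° = 13 × 9.8 × 0.5878 = 74.886 N and the normal force is N = m₁g cos 36° = 103.069 N.
Kinetic friction opposes the mass's motion down the incline: f = μN = 0.24 × 103.069 = 24.737 N acting up the slope.
Newton's second law for the mass (down-slope positive): 74.886 − 24.737 − T = 13 a. For the hanging bucket (upward positive): T − 3 × 9.8 = 3 a.
Adding the two equations eliminates T: 20.749 = 16 a, so a = 1.2968 m/s².
Then from the hanging bucket's equation, T = 3 × (9.8 + 1.2968) = 33.290 N.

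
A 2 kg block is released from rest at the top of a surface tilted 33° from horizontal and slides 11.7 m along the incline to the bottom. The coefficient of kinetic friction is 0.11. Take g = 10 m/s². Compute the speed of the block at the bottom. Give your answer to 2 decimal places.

10.29 m/s

The weight component along the incline is mg sin 33° = 10.893 N and the normal force is N = mg cos 33° = 16.773 N.
Friction up the slope is f = μN = 0.11 × 16.773 = 1.845 N, so the net downslope force is 10.893 − 1.845 = 9.048 N and a = 9.048 / 2 = 4.5240 m/s².
Starting from rest over a distance of 11.7 m, v² = 2aL = 2 × 4.5240 × 11.7 = 105.8616, so v = 10.2889 m/s.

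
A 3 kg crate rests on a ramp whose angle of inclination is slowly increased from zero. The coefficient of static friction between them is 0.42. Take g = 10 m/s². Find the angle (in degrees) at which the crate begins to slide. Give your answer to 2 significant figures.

At the threshold of sliding, static friction is at its maximum μ_s N and exactly balances the weight component along the incline: mg sin θ = μ_s mg cos θ.
Hence tan θ = μ_s = 0.42, so θ = arctan(0.42) = 22.7824°.

23°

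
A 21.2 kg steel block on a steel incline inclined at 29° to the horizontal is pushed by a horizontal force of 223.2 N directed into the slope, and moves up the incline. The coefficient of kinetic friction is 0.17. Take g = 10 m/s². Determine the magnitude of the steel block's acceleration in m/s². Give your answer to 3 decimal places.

The horizontal push has components F cos 29° = 223.2 × 0.8746 = 195.211 N up the incline and F sin 29° = 223.2 × 0.4848 = 108.207 N pressing into the surface.
The normal force is therefore N = mg cos 29° + F sin 29° = 185.415 + 108.207 = 293.622 N, and kinetic friction down the slope is μN = 0.17 × 293.622 = 49.916 N.
Along the incline: F cos 29° − mg sin 29° − μN = ma, so 195.211 − 102.778 − 49.916 = 21.2 a, giving a = 2.0055 m/s².

2.006 m/s²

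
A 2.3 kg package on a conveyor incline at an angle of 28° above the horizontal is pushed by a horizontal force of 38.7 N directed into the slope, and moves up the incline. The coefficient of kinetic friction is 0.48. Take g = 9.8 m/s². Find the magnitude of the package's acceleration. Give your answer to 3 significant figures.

The horizontal push has components F cos 28° = 38.7 × 0.8829 = 34.168 N up the incline and F sin 28° = 38.7 × 0.4695 = 18.170 N pressing into the surface.
The normal force is therefore N = mg cos 28° + F sin 28° = 19.901 + 18.170 = 38.071 N, and kinetic friction down the slope is μN = 0.48 × 38.071 = 18.274 N.
Along the incline: F cos 28° − mg sin 28° − μN = ma, so 34.168 − 10.583 − 18.274 = 2.3 a, giving a = 2.3091 m/s².

2.31 m/s²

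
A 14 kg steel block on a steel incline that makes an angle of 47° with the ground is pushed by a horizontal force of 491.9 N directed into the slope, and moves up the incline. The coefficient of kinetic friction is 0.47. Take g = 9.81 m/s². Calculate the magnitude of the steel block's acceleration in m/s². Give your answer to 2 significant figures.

The horizontal push has components F cos 47° = 491.9 × 0.6820 = 335.476 N up the incline and F sin 47° = 491.9 × 0.7314 = 359.776 N pressing into the surface.
The normal force is therefore N = mg cos 47° + F sin 47° = 93.666 + 359.776 = 453.442 N, and kinetic friction down the slope is μN = 0.47 × 453.442 = 213.118 N.
Along the incline: F cos 47° − mg sin 47° − μN = ma, so 335.476 − 100.450 − 213.118 = 14 a, giving a = 1.5649 m/s².

1.6 m/s²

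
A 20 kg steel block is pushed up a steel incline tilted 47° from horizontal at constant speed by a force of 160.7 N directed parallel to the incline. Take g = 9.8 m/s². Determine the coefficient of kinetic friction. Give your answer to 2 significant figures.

0.13

At constant speed ΣF = 0 along the incline. The applied 160.7 N acts up the slope; the weight component mg sin 47° = 143.345 N and kinetic friction μN both act down the slope.
So 160.7 = 143.345 + μ × 133.672, giving μ = (160.7 − 143.345) / 133.672 = 0.1298.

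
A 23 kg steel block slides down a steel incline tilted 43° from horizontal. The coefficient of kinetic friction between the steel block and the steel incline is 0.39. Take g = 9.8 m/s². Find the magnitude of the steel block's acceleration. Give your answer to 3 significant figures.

3.89 m/s²

Resolving the weight along the incline: the component pulling the steel block down the slope is mg sin 43° = 23 × 9.8 × 0.6820 = 153.723 N, and the normal force is N = mg cos 43° = 23 × 9.8 × 0.7314 = 164.858 N.
Kinetic friction acts up the slope with magnitude f = μN = 0.39 × 164.858 = 64.295 N.
Net force along the incline is 153.723 − 64.295 = 89.428 N, so a = 89.428 / 23 = 3.8882 m/s².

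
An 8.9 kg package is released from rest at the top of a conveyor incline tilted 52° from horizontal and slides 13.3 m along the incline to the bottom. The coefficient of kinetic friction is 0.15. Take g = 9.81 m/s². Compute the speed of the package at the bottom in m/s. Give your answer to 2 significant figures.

13 m/s

The weight component along the incline is mg sin 52° = 68.800 N and the normal force is N = mg cos 52° = 53.753 N.
Friction up the slope is f = μN = 0.15 × 53.753 = 8.063 N, so the net downslope force is 68.800 − 8.063 = 60.737 N and a = 60.737 / 8.9 = 6.8244 m/s².
Starting from rest over a distance of 13.3 m, v² = 2aL = 2 × 6.8244 × 13.3 = 181.5290, so v = 13.4733 m/s.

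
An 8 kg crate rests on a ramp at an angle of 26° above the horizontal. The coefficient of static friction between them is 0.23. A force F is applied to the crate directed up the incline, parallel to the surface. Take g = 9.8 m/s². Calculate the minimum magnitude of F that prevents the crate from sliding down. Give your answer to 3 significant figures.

The normal force is N = mg cos 26° = 70.465 N. With F at its minimum the crate is on the verge of sliding down, so static friction is at its maximum μ_s N = 0.23 × 70.465 = 16.207 N and acts up the slope.
Equilibrium along the incline: F + μ_s N = mg sin 26°, so F = 34.368 − 16.207 = 18.161 N.

18.2 N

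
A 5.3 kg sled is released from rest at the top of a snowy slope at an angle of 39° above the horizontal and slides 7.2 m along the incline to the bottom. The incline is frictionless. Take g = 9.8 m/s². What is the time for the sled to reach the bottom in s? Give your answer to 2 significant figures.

The weight component along the incline is mg sin 39° = 32.687 N and the normal force is N = mg cos 39° = 40.365 N.
With no friction, a = g sin 39° = 6.1673 m/s².
Starting from rest, L = ½at², so t = √(2L/a) = √(2 × 7.2 / 6.1673) = 1.5280 s.

1.5 s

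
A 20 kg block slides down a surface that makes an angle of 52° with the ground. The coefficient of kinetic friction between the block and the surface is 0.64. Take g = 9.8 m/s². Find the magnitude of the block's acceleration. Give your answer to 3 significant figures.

Resolving the weight along the incline: the component pulling the block down the slope is mg sin 52° = 20 × 9.8 × 0.7880 = 154.448 N, and the normal force is N = mg cos 52° = 20 × 9.8 × 0.6157 = 120.677 N.
Kinetic friction acts up the slope with magnitude f = μN = 0.64 × 120.677 = 77.233 N.
Net force along the incline is 154.448 − 77.233 = 77.215 N, so a = 77.215 / 20 = 3.8608 m/s².

3.86 m/s²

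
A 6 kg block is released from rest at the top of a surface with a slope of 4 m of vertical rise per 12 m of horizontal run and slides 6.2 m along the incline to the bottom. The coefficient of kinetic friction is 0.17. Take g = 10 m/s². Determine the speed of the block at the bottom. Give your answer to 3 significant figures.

4.38 m/s

The weight component along the incline is mg sin 18.43° = 18.974 N and the normal force is N = mg cos 18.43° = 56.921 N.
Friction up the slope is f = μN = 0.17 × 56.921 = 9.677 N, so the net downslope force is 18.974 − 9.677 = 9.297 N and a = 9.297 / 6 = 1.5495 m/s².
Starting from rest over a distance of 6.2 m, v² = 2aL = 2 × 1.5495 × 6.2 = 19.2138, so v = 4.3834 m/s.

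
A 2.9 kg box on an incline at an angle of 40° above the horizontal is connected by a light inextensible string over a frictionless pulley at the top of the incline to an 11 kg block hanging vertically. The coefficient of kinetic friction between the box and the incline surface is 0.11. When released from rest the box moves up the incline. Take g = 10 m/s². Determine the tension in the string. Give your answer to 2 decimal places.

For the box on the incline: the weight component along the slope is m₁g sin 40° = 2.9 × 10 × 0.6428 = 18.641 N and the normal force is N = m₁g cos 40° = 22.215 N.
Kinetic friction opposes the box's motion up the incline: f = μN = 0.11 × 22.215 = 2.444 N acting down the slope.
Newton's second law for the box (up-slope positive): T − 18.641 − 2.444 = 2.9 a. For the hanging block (downward positive): 11 × 10 − T = 11 a.
Adding the two equations eliminates T: 88.915 = 13.9 a, so a = 6.3968 m/s².
Then from the hanging block's equation, T = 11 × (10 − 6.3968) = 39.635 N.

39.64 N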